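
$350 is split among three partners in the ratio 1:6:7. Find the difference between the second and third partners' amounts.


Total parts = 1 + 6 + 7 = 14
Value per part = 350 / 14 = 25
Shares: 1*25=25, 6*25=150, 7*25=175
Second share = 150, third share = 175
Difference = |150 - 175| = 25

25


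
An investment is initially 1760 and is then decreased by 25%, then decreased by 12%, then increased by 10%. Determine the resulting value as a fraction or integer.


Start: 1760
Step 1: decrease by 25% => multiply by 75/100
  1760 * 75/100 = 1320
Step 2: decrease by 12% => multiply by 88/100
  1320 * 88/100 = 5808/5
Step 3: increase by 10% => multiply by 110/100
  5808/5 * 110/100 = 31944/25
Final value = 31944/25

31944/25


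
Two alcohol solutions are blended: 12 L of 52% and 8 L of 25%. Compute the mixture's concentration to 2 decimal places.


Solute in mixture 1 = 52% of 12 L = 12*52/100 = 156/25 L
Solute in mixture 2 = 25% of 8 L = 8*25/100 = 2 L
Total solute = 156/25 + 2 = 206/25 L
Total volume = 12 + 8 = 20 L
Final concentration = 206/25/20 * 100 = 41.20%

41.20


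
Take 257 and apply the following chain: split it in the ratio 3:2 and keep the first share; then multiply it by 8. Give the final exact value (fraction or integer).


Start with 257.
Step 1: Split 3:2, first share = 257 * 3/5 = 771/5
Step 2: Multiply by 8: 771/5 * 8 = 6168/5
Final result = 6168/5

6168/5


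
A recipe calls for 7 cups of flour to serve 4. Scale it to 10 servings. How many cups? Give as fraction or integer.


Original: 7 cups for 4 servings
Target servings = 10
Scaling factor = 10/4
New amount = 7 * 10/4
= 70/4
= 35/2 cups

35/2


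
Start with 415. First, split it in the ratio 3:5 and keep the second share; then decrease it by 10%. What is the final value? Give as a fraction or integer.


Start with 415.
Step 1: Split 3:5, second share = 415 * 5/8 = 2075/8
Step 2: Decrease by 10%: 2075/8 * 90/100 = 3735/16
Final result = 3735/16

3735/16


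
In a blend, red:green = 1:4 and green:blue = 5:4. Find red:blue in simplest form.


Given a:b = 1:4 and b:c = 5:4
Make b consistent. Multiply first ratio by 5: a:b = 5:20
Multiply second ratio by 4: b:c = 20:16
Now b = 20 in both, so a:b:c = 5:20:16
Therefore a:c = 5:16
Simplify by GCD: a:c = 5:16

5:16


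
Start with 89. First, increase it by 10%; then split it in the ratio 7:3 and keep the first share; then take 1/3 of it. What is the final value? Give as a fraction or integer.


Start with 89.
Step 1: Increase by 10%: 89 * 110/100 = 979/10
Step 2: Split 7:3, first share = 979/10 * 7/10 = 6853/100
Step 3: Take 1/3: 6853/100 * 1/3 = 6853/300
Final result = 6853/300

6853/300


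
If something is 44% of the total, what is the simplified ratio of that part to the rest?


Part = 44%, Remainder = 56%
Ratio = 44:56
GCD(44, 56) = 4
Simplify: 11:14 = 11:14

11:14


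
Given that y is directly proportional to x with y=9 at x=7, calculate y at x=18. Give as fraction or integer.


Direct proportion: y = kx
Find k: k = 9/7 = 9/7
Compute y at x=18: y = 9/7 * 18
y = 162/7

162/7


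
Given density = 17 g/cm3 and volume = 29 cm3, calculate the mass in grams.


Using mass = density * volume
Density = 17 g/cm3
Volume = 29 cm3
Mass = 17 * 29
= 493 g

493


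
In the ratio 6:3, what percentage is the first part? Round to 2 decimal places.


Total parts = 6 + 3 = 9
First part fraction = 6/9
Percentage = (6/9) * 100
= 0.666667 * 100
= 66.67%

66.67


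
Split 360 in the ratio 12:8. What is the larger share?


Total parts = 12 + 8 = 20
Value per part = 360 / 20 = 18
First share = 12 * 18 = 216
Second share = 8 * 18 = 144
Larger share = 216

216


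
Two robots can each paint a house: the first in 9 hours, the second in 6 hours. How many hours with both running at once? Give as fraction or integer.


Rate of A = 1/9 job per hour
Rate of B = 1/6 job per hour
Combined rate = 1/9 + 1/6
Find common denominator: (6 + 9)/(9*6) = 15/54
Combined rate = 5/18 job per hour
Time together = 1 / (5/18) = 18/5 hours

18/5


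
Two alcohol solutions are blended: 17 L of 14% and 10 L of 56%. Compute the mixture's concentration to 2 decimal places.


Solute in mixture 1 = 14% of 17 L = 17*14/100 = 119/50 L
Solute in mixture 2 = 56% of 10 L = 10*56/100 = 28/5 L
Total solute = 119/50 + 28/5 = 399/50 L
Total volume = 17 + 10 = 27 L
Final concentration = 399/50/27 * 100 = 29.56%

29.56


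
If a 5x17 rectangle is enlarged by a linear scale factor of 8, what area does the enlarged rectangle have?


Original dimensions: 5 x 17
Enlargement factor = 8
New width = 5 * 8 = 40
New height = 17 * 8 = 136
New area = 40 * 136 = 5440

5440


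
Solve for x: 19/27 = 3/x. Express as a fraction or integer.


Setting up: 19/27 = 3/x
Cross multiply: 19 * x = 27 * 3
19x = 81
x = 81/19
x = 81/19

81/19


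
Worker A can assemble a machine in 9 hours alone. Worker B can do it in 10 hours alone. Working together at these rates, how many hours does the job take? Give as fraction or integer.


Rate of A = 1/9 job per hour
Rate of B = 1/10 job per hour
Combined rate = 1/9 + 1/10
Find common denominator: (10 + 9)/(9*10) = 19/90
Combined rate = 19/90 job per hour
Time together = 1 / (19/90) = 90/19 hours

90/19


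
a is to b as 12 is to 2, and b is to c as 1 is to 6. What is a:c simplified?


Given a:b = 12:2 and b:c = 1:6
Make b consistent. Multiply first ratio by 1: a:b = 12:2
Multiply second ratio by 2: b:c = 2:12
Now b = 2 in both, so a:b:c = 12:2:12
Therefore a:c = 12:12
Simplify by GCD: a:c = 1:1

1:1


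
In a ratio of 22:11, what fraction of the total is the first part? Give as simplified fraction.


Total parts = 22 + 11 = 33
First part fraction = 22/33
Simplify: 22/33 = 2/3

2/3


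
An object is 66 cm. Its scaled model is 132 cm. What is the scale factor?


Original length = 66 cm
Scaled length = 132 cm
Scale factor = 132 / 66
= 2

2


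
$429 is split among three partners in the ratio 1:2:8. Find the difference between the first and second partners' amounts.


Total parts = 1 + 2 + 8 = 11
Value per part = 429 / 11 = 39
Shares: 1*39=39, 2*39=78, 8*39=312
First share = 39, second share = 78
Difference = |39 - 78| = 39

39


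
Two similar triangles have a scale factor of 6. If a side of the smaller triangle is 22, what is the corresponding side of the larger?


Similar triangles have proportional sides
Scale factor = 6
Smaller side = 22
Corresponding larger side = 22 * 6
= 132

132


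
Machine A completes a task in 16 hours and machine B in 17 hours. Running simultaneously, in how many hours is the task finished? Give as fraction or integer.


Rate of A = 1/16 job per hour
Rate of B = 1/17 job per hour
Combined rate = 1/16 + 1/17
Find common denominator: (17 + 16)/(16*17) = 33/272
Combined rate = 33/272 job per hour
Time together = 1 / (33/272) = 272/33 hours

272/33


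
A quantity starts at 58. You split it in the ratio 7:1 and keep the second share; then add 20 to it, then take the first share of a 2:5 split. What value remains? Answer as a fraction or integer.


Start with 58.
Step 1: Split 7:1, second share = 58 * 1/8 = 29/4
Step 2: Add 20: 29/4+20=109/4; split 2:5 first = 109/4*2/7 = 109/14
Final result = 109/14

109/14


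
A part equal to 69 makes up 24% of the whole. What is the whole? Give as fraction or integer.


Given: 69 is 24% of the whole
Set up: 69 = 24/100 * whole
whole = 69 * 100 / 24
whole = 6900 / 24
whole = 575/2

575/2


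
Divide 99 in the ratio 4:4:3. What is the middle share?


Ratio = 4:4:3
Total parts = 4 + 4 + 3 = 11
Value per part = 99 / 11 = 9
First share = 4 * 9 = 36
Middle share = 4 * 9 = 36
Third share = 3 * 9 = 27

36


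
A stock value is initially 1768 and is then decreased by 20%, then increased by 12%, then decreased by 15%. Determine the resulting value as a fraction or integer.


Start: 1768
Step 1: decrease by 20% => multiply by 80/100
  1768 * 80/100 = 7072/5
Step 2: increase by 12% => multiply by 112/100
  7072/5 * 112/100 = 198016/125
Step 3: decrease by 15% => multiply by 85/100
  198016/125 * 85/100 = 841568/625
Final value = 841568/625

841568/625


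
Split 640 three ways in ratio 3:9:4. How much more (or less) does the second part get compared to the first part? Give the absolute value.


Total parts = 3 + 9 + 4 = 16
Value per part = 640 / 16 = 40
Shares: 3*40=120, 9*40=360, 4*40=160
Second share = 360, first share = 120
Difference = |360 - 120| = 240

240


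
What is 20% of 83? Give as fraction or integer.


Compute 20% of 83
Convert percentage: 20% = 20/100
Multiply: 83 * 20/100
= 1660/100
= 83/5

83/5


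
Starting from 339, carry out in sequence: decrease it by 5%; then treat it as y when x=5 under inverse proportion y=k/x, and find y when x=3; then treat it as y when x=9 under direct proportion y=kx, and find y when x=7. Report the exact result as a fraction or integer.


Start with 339.
Step 1: Decrease by 5%: 339 * 95/100 = 6441/20
Step 2: Inverse prop: k = (6441/20)*5; new y = k/3 = 6441/20*5/3 = 2147/4
Step 3: Direct prop: k = (2147/4)/9; new y = k*7 = 2147/4*7/9 = 15029/36
Final result = 15029/36

15029/36


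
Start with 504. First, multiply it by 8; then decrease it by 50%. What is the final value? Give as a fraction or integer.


Start with 504.
Step 1: Multiply by 8: 504 * 8 = 4032
Step 2: Decrease by 50%: 4032 * 50/100 = 2016
Final result = 2016

2016


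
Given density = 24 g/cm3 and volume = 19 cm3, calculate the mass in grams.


Using mass = density * volume
Density = 24 g/cm3
Volume = 19 cm3
Mass = 24 * 19
= 456 g

456


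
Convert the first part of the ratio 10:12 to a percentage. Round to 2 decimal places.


Total parts = 10 + 12 = 22
First part fraction = 10/22
Percentage = (10/22) * 100
= 0.454545 * 100
= 45.45%

45.45


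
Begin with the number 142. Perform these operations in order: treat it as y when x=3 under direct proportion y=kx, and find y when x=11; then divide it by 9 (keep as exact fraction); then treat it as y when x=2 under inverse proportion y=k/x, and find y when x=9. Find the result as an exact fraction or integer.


Start with 142.
Step 1: Direct prop: k = (142)/3; new y = k*11 = 142*11/3 = 1562/3
Step 2: Divide by 9: 1562/3 / 9 = 1562/27
Step 3: Inverse prop: k = (1562/27)*2; new y = k/9 = 1562/27*2/9 = 3124/243
Final result = 3124/243

3124/243


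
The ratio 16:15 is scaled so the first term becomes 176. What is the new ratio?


Original ratio: 16:15
First term target: 176
Scale factor = 176 / 16 = 11
Multiply second term: 15 * 11 = 165
Equivalent ratio = 176:165

176:165


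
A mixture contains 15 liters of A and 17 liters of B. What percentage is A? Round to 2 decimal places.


Volume of A = 15 L
Volume of B = 17 L
Total volume = 15 + 17 = 32 L
Percentage of A = (15/32) * 100
= 46.88%

46.88


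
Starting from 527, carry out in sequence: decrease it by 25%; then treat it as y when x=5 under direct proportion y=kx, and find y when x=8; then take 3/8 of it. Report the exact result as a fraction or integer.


Start with 527.
Step 1: Decrease by 25%: 527 * 75/100 = 1581/4
Step 2: Direct prop: k = (1581/4)/5; new y = k*8 = 1581/4*8/5 = 3162/5
Step 3: Take 3/8: 3162/5 * 3/8 = 4743/20
Final result = 4743/20

4743/20


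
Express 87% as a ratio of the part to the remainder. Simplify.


Part = 87%, Remainder = 13%
Ratio = 87:13
GCD(87, 13) = 1
Simplify: 87:13 = 87:13

87:13


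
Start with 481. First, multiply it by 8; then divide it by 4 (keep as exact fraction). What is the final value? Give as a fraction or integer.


Start with 481.
Step 1: Multiply by 8: 481 * 8 = 3848
Step 2: Divide by 4: 3848 / 4 = 962
Final result = 962

962


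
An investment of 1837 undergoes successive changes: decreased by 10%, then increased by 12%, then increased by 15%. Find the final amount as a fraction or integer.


Start: 1837
Step 1: decrease by 10% => multiply by 90/100
  1837 * 90/100 = 16533/10
Step 2: increase by 12% => multiply by 112/100
  16533/10 * 112/100 = 231462/125
Step 3: increase by 15% => multiply by 115/100
  231462/125 * 115/100 = 2661813/1250
Final value = 2661813/1250

2661813/1250


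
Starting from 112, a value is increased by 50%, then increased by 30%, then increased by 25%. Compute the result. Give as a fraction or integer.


Start: 112
Step 1: increase by 50% => multiply by 150/100
  112 * 150/100 = 168
Step 2: increase by 30% => multiply by 130/100
  168 * 130/100 = 1092/5
Step 3: increase by 25% => multiply by 125/100
  1092/5 * 125/100 = 273
Final value = 273

273


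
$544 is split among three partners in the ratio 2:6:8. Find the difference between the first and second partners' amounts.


Total parts = 2 + 6 + 8 = 16
Value per part = 544 / 16 = 34
Shares: 2*34=68, 6*34=204, 8*34=272
First share = 68, second share = 204
Difference = |68 - 204| = 136

136


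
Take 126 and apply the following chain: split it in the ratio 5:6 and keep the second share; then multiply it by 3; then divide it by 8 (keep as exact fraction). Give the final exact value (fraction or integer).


Start with 126.
Step 1: Split 5:6, second share = 126 * 6/11 = 756/11
Step 2: Multiply by 3: 756/11 * 3 = 2268/11
Step 3: Divide by 8: 2268/11 / 8 = 567/22
Final result = 567/22

567/22


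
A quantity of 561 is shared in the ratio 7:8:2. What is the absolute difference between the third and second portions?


Total parts = 7 + 8 + 2 = 17
Value per part = 561 / 17 = 33
Shares: 7*33=231, 8*33=264, 2*33=66
Third share = 66, second share = 264
Difference = |66 - 264| = 198

198


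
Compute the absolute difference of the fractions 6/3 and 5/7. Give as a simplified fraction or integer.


Simplify: 6/3 = 2 and 5/7 = 5/7
Find common denominator: LCD = 7
Convert: 14/7 and 5/7
Difference = |14 - 5|/7 = 9/7
Simplified = 9/7

9/7


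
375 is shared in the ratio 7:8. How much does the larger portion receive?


Total parts = 7 + 8 = 15
Value per part = 375 / 15 = 25
First share = 7 * 25 = 175
Second share = 8 * 25 = 200
Larger share = 200

200


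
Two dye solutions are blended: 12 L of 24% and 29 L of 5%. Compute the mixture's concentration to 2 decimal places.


Solute in mixture 1 = 24% of 12 L = 12*24/100 = 72/25 L
Solute in mixture 2 = 5% of 29 L = 29*5/100 = 29/20 L
Total solute = 72/25 + 29/20 = 433/100 L
Total volume = 12 + 29 = 41 L
Final concentration = 433/100/41 * 100 = 10.56%

10.56


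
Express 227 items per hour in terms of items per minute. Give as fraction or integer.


Converting from per hour to per minute
Rate = 227 items per hour
Divide by 60: 227/60
= 227/60 items per minute

227/60


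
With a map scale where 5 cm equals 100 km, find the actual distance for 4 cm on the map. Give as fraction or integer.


Map scale: 5 cm = 100 km
Measured distance on map = 4 cm
Set up proportion: 4 * 100 / 5
= 400 / 5
= 80 km

80


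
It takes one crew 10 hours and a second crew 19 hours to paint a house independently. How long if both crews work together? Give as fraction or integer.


Rate of A = 1/10 job per hour
Rate of B = 1/19 job per hour
Combined rate = 1/10 + 1/19
Find common denominator: (19 + 10)/(10*19) = 29/190
Combined rate = 29/190 job per hour
Time together = 1 / (29/190) = 190/29 hours

190/29


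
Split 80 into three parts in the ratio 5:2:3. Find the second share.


Ratio = 5:2:3
Total parts = 5 + 2 + 3 = 10
Value per part = 80 / 10 = 8
First share = 5 * 8 = 40
Middle share = 2 * 8 = 16
Third share = 3 * 8 = 24

16


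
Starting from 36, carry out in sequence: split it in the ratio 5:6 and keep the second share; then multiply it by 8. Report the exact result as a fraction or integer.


Start with 36.
Step 1: Split 5:6, second share = 36 * 6/11 = 216/11
Step 2: Multiply by 8: 216/11 * 8 = 1728/11
Final result = 1728/11

1728/11


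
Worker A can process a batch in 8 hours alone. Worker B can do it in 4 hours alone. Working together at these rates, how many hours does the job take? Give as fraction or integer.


Rate of A = 1/8 job per hour
Rate of B = 1/4 job per hour
Combined rate = 1/8 + 1/4
Find common denominator: (4 + 8)/(8*4) = 12/32
Combined rate = 3/8 job per hour
Time together = 1 / (3/8) = 8/3 hours

8/3


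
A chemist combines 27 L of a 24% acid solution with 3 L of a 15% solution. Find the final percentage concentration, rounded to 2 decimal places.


Solute in mixture 1 = 24% of 27 L = 27*24/100 = 162/25 L
Solute in mixture 2 = 15% of 3 L = 3*15/100 = 9/20 L
Total solute = 162/25 + 9/20 = 693/100 L
Total volume = 27 + 3 = 30 L
Final concentration = 693/100/30 * 100 = 23.10%

23.10


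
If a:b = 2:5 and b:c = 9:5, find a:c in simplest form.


Given a:b = 2:5 and b:c = 9:5
Make b consistent. Multiply first ratio by 9: a:b = 18:45
Multiply second ratio by 5: b:c = 45:25
Now b = 45 in both, so a:b:c = 18:45:25
Therefore a:c = 18:25
Simplify by GCD: a:c = 18:25

18:25


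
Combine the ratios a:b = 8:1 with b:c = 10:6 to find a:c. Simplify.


Given a:b = 8:1 and b:c = 10:6
Make b consistent. Multiply first ratio by 10: a:b = 80:10
Multiply second ratio by 1: b:c = 10:6
Now b = 10 in both, so a:b:c = 80:10:6
Therefore a:c = 80:6
Simplify by GCD: a:c = 40:3

40:3


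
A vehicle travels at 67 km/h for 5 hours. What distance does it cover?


Using distance = speed * time
Speed = 67 km/h
Time = 5 hours
Distance = 67 * 5
= 335 km

335


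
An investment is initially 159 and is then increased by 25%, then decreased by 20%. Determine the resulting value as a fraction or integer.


Start: 159
Step 1: increase by 25% => multiply by 125/100
  159 * 125/100 = 795/4
Step 2: decrease by 20% => multiply by 80/100
  795/4 * 80/100 = 159
Final value = 159

159


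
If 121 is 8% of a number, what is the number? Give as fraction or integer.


Given: 121 is 8% of the whole
Set up: 121 = 8/100 * whole
whole = 121 * 100 / 8
whole = 12100 / 8
whole = 3025/2

3025/2


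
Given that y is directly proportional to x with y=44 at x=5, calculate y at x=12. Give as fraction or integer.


Direct proportion: y = kx
Find k: k = 44/5 = 44/5
Compute y at x=12: y = 44/5 * 12
y = 528/5

528/5


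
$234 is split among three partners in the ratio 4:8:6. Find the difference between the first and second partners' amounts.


Total parts = 4 + 8 + 6 = 18
Value per part = 234 / 18 = 13
Shares: 4*13=52, 8*13=104, 6*13=78
First share = 52, second share = 104
Difference = |52 - 104| = 52

52


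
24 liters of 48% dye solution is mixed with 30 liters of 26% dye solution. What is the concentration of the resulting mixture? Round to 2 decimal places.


Solute in mixture 1 = 48% of 24 L = 24*48/100 = 288/25 L
Solute in mixture 2 = 26% of 30 L = 30*26/100 = 39/5 L
Total solute = 288/25 + 39/5 = 483/25 L
Total volume = 24 + 30 = 54 L
Final concentration = 483/25/54 * 100 = 35.78%

35.78


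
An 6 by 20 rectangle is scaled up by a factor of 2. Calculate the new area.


Original dimensions: 6 x 20
Enlargement factor = 2
New width = 6 * 2 = 12
New height = 20 * 2 = 40
New area = 12 * 40 = 480

480


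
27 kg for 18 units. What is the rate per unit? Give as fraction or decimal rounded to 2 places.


Total kg = 27
Number of units = 18
Unit rate = 27 / 18
= 1.50 kg per unit

1.50


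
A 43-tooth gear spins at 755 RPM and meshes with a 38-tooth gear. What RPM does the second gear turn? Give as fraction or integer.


Gear ratio: teeth_A * RPM_A = teeth_B * RPM_B
43 * 755 = 38 * RPM_B
32465 = 38 * RPM_B
RPM_B = 32465 / 38
RPM_B = 32465/38

32465/38


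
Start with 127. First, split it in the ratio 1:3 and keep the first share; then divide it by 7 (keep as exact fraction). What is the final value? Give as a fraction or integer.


Start with 127.
Step 1: Split 1:3, first share = 127 * 1/4 = 127/4
Step 2: Divide by 7: 127/4 / 7 = 127/28
Final result = 127/28

127/28


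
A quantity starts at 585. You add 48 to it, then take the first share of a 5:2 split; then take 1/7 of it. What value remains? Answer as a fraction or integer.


Start with 585.
Step 1: Add 48: 585+48=633; split 5:2 first = 633*5/7 = 3165/7
Step 2: Take 1/7: 3165/7 * 1/7 = 3165/49
Final result = 3165/49

3165/49


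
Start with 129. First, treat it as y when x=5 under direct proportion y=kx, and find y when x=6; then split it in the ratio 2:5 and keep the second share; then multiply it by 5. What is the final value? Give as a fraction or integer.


Start with 129.
Step 1: Direct prop: k = (129)/5; new y = k*6 = 129*6/5 = 774/5
Step 2: Split 2:5, second share = 774/5 * 5/7 = 774/7
Step 3: Multiply by 5: 774/7 * 5 = 3870/7
Final result = 3870/7

3870/7


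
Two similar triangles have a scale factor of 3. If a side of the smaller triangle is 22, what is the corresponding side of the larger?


Similar triangles have proportional sides
Scale factor = 3
Smaller side = 22
Corresponding larger side = 22 * 3
= 66

66


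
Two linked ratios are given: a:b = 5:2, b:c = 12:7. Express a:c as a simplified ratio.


Given a:b = 5:2 and b:c = 12:7
Make b consistent. Multiply first ratio by 12: a:b = 60:24
Multiply second ratio by 2: b:c = 24:14
Now b = 24 in both, so a:b:c = 60:24:14
Therefore a:c = 60:14
Simplify by GCD: a:c = 30:7

30:7


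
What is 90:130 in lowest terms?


Find GCD(90, 130)
GCD = 10
Divide both by 10: 90/10 = 9, 130/10 = 13
Simplified ratio = 9:13

9:13


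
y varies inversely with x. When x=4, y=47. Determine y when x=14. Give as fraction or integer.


Inverse proportion: y = k/x
Find k: k = 4 * 47 = 188
Compute y at x=14: y = 188/14
y = 94/7

94/7


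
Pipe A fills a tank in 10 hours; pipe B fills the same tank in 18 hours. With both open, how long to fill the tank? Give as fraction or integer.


Rate of A = 1/10 job per hour
Rate of B = 1/18 job per hour
Combined rate = 1/10 + 1/18
Find common denominator: (18 + 10)/(10*18) = 28/180
Combined rate = 7/45 job per hour
Time together = 1 / (7/45) = 45/7 hours

45/7


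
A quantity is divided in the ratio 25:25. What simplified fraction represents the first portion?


Total parts = 25 + 25 = 50
First part fraction = 25/50
Simplify: 25/50 = 1/2

1/2


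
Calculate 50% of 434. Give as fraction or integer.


Compute 50% of 434
Convert percentage: 50% = 50/100
Multiply: 434 * 50/100
= 21700/100
= 217

217


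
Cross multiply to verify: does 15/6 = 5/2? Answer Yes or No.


Cross multiply to check 15/6 = 5/2
Left cross product: 15 * 2 = 30
Right cross product: 6 * 5 = 30
30 = 30
Equal, so proportions match => Yes

Yes


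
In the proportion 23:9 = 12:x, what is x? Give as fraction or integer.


Setting up: 23/9 = 12/x
Cross multiply: 23 * x = 9 * 12
23x = 108
x = 108/23
x = 108/23

108/23


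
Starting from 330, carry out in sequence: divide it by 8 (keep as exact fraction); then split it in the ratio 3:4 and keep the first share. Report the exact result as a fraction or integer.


Start with 330.
Step 1: Divide by 8: 330 / 8 = 165/4
Step 2: Split 3:4, first share = 165/4 * 3/7 = 495/28
Final result = 495/28

495/28


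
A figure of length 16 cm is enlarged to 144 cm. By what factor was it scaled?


Original length = 16 cm
Scaled length = 144 cm
Scale factor = 144 / 16
= 9

9


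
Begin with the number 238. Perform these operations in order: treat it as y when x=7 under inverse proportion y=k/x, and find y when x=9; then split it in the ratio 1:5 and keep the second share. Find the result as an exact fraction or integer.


Start with 238.
Step 1: Inverse prop: k = (238)*7; new y = k/9 = 238*7/9 = 1666/9
Step 2: Split 1:5, second share = 1666/9 * 5/6 = 4165/27
Final result = 4165/27

4165/27


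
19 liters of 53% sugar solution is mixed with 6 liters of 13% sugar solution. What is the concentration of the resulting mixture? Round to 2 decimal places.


Solute in mixture 1 = 53% of 19 L = 19*53/100 = 1007/100 L
Solute in mixture 2 = 13% of 6 L = 6*13/100 = 39/50 L
Total solute = 1007/100 + 39/50 = 217/20 L
Total volume = 19 + 6 = 25 L
Final concentration = 217/20/25 * 100 = 43.40%

43.40


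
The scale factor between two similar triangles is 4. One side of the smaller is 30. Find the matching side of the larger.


Similar triangles have proportional sides
Scale factor = 4
Smaller side = 30
Corresponding larger side = 30 * 4
= 120

120


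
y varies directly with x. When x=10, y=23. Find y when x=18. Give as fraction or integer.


Direct proportion: y = kx
Find k: k = 23/10 = 23/10
Compute y at x=18: y = 23/10 * 18
y = 207/5

207/5


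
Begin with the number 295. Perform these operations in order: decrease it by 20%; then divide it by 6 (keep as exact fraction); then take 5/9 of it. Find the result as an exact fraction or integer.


Start with 295.
Step 1: Decrease by 20%: 295 * 80/100 = 236
Step 2: Divide by 6: 236 / 6 = 118/3
Step 3: Take 5/9: 118/3 * 5/9 = 590/27
Final result = 590/27

590/27


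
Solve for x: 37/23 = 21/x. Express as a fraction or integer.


Setting up: 37/23 = 21/x
Cross multiply: 37 * x = 23 * 21
37x = 483
x = 483/37
x = 483/37

483/37


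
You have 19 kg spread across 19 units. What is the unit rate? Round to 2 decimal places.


Total kg = 19
Number of units = 19
Unit rate = 19 / 19
= 1 kg per unit

1


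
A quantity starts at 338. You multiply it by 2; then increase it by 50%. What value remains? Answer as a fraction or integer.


Start with 338.
Step 1: Multiply by 2: 338 * 2 = 676
Step 2: Increase by 50%: 676 * 150/100 = 1014
Final result = 1014

1014


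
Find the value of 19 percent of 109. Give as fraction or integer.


Compute 19% of 109
Convert percentage: 19% = 19/100
Multiply: 109 * 19/100
= 2071/100
= 2071/100

2071/100


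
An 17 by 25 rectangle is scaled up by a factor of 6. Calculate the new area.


Original dimensions: 17 x 25
Enlargement factor = 6
New width = 17 * 6 = 102
New height = 25 * 6 = 150
New area = 102 * 150 = 15300

15300


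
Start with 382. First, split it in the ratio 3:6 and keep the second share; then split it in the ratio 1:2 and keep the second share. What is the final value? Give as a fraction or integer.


Start with 382.
Step 1: Split 3:6, second share = 382 * 6/9 = 764/3
Step 2: Split 1:2, second share = 764/3 * 2/3 = 1528/9
Final result = 1528/9

1528/9


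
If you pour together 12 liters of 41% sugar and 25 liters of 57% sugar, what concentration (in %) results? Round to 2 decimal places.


Solute in mixture 1 = 41% of 12 L = 12*41/100 = 123/25 L
Solute in mixture 2 = 57% of 25 L = 25*57/100 = 57/4 L
Total solute = 123/25 + 57/4 = 1917/100 L
Total volume = 12 + 25 = 37 L
Final concentration = 1917/100/37 * 100 = 51.81%

51.81


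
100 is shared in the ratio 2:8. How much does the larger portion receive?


Total parts = 2 + 8 = 10
Value per part = 100 / 10 = 10
First share = 2 * 10 = 20
Second share = 8 * 10 = 80
Larger share = 80

80


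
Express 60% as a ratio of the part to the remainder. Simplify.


Part = 60%, Remainder = 40%
Ratio = 60:40
GCD(60, 40) = 20
Simplify: 3:2 = 3:2

3:2


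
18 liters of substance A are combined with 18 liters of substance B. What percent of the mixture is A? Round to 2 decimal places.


Volume of A = 18 L
Volume of B = 18 L
Total volume = 18 + 18 = 36 L
Percentage of A = (18/36) * 100
= 50.00%

50.00


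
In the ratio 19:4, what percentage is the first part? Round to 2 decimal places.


Total parts = 19 + 4 = 23
First part fraction = 19/23
Percentage = (19/23) * 100
= 0.826087 * 100
= 82.61%

82.61


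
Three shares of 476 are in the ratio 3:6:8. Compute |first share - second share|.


Total parts = 3 + 6 + 8 = 17
Value per part = 476 / 17 = 28
Shares: 3*28=84, 6*28=168, 8*28=224
First share = 84, second share = 168
Difference = |84 - 168| = 84

84


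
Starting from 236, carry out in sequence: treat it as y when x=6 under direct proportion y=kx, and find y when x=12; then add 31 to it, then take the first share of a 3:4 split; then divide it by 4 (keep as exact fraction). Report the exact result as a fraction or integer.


Start with 236.
Step 1: Direct prop: k = (236)/6; new y = k*12 = 236*12/6 = 472
Step 2: Add 31: 472+31=503; split 3:4 first = 503*3/7 = 1509/7
Step 3: Divide by 4: 1509/7 / 4 = 1509/28
Final result = 1509/28

1509/28


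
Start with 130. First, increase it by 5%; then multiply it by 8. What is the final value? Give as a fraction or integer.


Start with 130.
Step 1: Increase by 5%: 130 * 105/100 = 273/2
Step 2: Multiply by 8: 273/2 * 8 = 1092
Final result = 1092

1092


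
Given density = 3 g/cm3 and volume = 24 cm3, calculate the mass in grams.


Using mass = density * volume
Density = 3 g/cm3
Volume = 24 cm3
Mass = 3 * 24
= 72 g

72


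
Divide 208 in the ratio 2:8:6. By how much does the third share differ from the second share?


Total parts = 2 + 8 + 6 = 16
Value per part = 208 / 16 = 13
Shares: 2*13=26, 8*13=104, 6*13=78
Third share = 78, second share = 104
Difference = |78 - 104| = 26

26


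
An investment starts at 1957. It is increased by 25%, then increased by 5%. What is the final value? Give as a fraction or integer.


Start: 1957
Step 1: increase by 25% => multiply by 125/100
  1957 * 125/100 = 9785/4
Step 2: increase by 5% => multiply by 105/100
  9785/4 * 105/100 = 41097/16
Final value = 41097/16

41097/16


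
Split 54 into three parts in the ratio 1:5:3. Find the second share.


Ratio = 1:5:3
Total parts = 1 + 5 + 3 = 9
Value per part = 54 / 9 = 6
First share = 1 * 6 = 6
Middle share = 5 * 6 = 30
Third share = 3 * 6 = 18

30


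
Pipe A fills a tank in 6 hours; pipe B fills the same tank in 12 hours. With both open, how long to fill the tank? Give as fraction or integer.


Rate of A = 1/6 job per hour
Rate of B = 1/12 job per hour
Combined rate = 1/6 + 1/12
Find common denominator: (12 + 6)/(6*12) = 18/72
Combined rate = 1/4 job per hour
Time together = 1 / (1/4) = 4 hours

4


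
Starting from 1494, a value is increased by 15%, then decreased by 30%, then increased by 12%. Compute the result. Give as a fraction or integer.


Start: 1494
Step 1: increase by 15% => multiply by 115/100
  1494 * 115/100 = 17181/10
Step 2: decrease by 30% => multiply by 70/100
  17181/10 * 70/100 = 120267/100
Step 3: increase by 12% => multiply by 112/100
  120267/100 * 112/100 = 841869/625
Final value = 841869/625

841869/625


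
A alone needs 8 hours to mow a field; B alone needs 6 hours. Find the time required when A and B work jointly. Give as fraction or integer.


Rate of A = 1/8 job per hour
Rate of B = 1/6 job per hour
Combined rate = 1/8 + 1/6
Find common denominator: (6 + 8)/(8*6) = 14/48
Combined rate = 7/24 job per hour
Time together = 1 / (7/24) = 24/7 hours

24/7


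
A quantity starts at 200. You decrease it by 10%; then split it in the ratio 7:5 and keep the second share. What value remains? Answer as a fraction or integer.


Start with 200.
Step 1: Decrease by 10%: 200 * 90/100 = 180
Step 2: Split 7:5, second share = 180 * 5/12 = 75
Final result = 75

75


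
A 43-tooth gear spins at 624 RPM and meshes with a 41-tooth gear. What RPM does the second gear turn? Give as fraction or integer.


Gear ratio: teeth_A * RPM_A = teeth_B * RPM_B
43 * 624 = 41 * RPM_B
26832 = 41 * RPM_B
RPM_B = 26832 / 41
RPM_B = 26832/41

26832/41


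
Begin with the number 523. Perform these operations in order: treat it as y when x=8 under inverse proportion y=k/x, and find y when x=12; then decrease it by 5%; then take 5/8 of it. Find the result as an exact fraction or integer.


Start with 523.
Step 1: Inverse prop: k = (523)*8; new y = k/12 = 523*8/12 = 1046/3
Step 2: Decrease by 5%: 1046/3 * 95/100 = 9937/30
Step 3: Take 5/8: 9937/30 * 5/8 = 9937/48
Final result = 9937/48

9937/48


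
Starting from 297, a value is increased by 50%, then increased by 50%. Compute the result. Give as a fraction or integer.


Start: 297
Step 1: increase by 50% => multiply by 150/100
  297 * 150/100 = 891/2
Step 2: increase by 50% => multiply by 150/100
  891/2 * 150/100 = 2673/4
Final value = 2673/4

2673/4


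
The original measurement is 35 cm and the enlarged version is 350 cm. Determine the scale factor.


Original length = 35 cm
Scaled length = 350 cm
Scale factor = 350 / 35
= 10

10


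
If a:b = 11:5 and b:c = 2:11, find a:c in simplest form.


Given a:b = 11:5 and b:c = 2:11
Make b consistent. Multiply first ratio by 2: a:b = 22:10
Multiply second ratio by 5: b:c = 10:55
Now b = 10 in both, so a:b:c = 22:10:55
Therefore a:c = 22:55
Simplify by GCD: a:c = 2:5

2:5


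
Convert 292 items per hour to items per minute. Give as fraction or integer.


Converting from per hour to per minute
Rate = 292 items per hour
Divide by 60: 292/60
= 73/15 items per minute

73/15


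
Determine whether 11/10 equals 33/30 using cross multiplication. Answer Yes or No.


Cross multiply to check 11/10 = 33/30
Left cross product: 11 * 30 = 330
Right cross product: 10 * 33 = 330
330 = 330
Equal, so proportions match => Yes

Yes


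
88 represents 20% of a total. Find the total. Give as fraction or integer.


Given: 88 is 20% of the whole
Set up: 88 = 20/100 * whole
whole = 88 * 100 / 20
whole = 8800 / 20
whole = 440

440


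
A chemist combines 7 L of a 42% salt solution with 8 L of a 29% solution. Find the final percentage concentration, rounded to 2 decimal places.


Solute in mixture 1 = 42% of 7 L = 7*42/100 = 147/50 L
Solute in mixture 2 = 29% of 8 L = 8*29/100 = 58/25 L
Total solute = 147/50 + 58/25 = 263/50 L
Total volume = 7 + 8 = 15 L
Final concentration = 263/50/15 * 100 = 35.07%

35.07


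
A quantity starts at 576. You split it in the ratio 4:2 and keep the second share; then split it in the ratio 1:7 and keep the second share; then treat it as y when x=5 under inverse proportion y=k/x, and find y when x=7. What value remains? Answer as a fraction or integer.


Start with 576.
Step 1: Split 4:2, second share = 576 * 2/6 = 192
Step 2: Split 1:7, second share = 192 * 7/8 = 168
Step 3: Inverse prop: k = (168)*5; new y = k/7 = 168*5/7 = 120
Final result = 120

120


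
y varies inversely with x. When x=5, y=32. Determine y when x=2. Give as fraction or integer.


Inverse proportion: y = k/x
Find k: k = 5 * 32 = 160
Compute y at x=2: y = 160/2
y = 80

80


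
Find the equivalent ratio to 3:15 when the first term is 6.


Original ratio: 3:15
First term target: 6
Scale factor = 6 / 3 = 2
Multiply second term: 15 * 2 = 30
Equivalent ratio = 6:30

6:30


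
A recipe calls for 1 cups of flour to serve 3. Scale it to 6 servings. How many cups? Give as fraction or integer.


Original: 1 cups for 3 servings
Target servings = 6
Scaling factor = 6/3
New amount = 1 * 6/3
= 6/3
= 2 cups

2


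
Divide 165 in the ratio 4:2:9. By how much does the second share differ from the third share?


Total parts = 4 + 2 + 9 = 15
Value per part = 165 / 15 = 11
Shares: 4*11=44, 2*11=22, 9*11=99
Second share = 22, third share = 99
Difference = |22 - 99| = 77

77


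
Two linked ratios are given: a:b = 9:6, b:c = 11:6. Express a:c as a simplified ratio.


Given a:b = 9:6 and b:c = 11:6
Make b consistent. Multiply first ratio by 11: a:b = 99:66
Multiply second ratio by 6: b:c = 66:36
Now b = 66 in both, so a:b:c = 99:66:36
Therefore a:c = 99:36
Simplify by GCD: a:c = 11:4

11:4


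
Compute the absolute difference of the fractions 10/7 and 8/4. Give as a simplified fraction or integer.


Simplify: 10/7 = 10/7 and 8/4 = 2
Find common denominator: LCD = 7
Convert: 10/7 and 14/7
Difference = |10 - 14|/7 = 4/7
Simplified = 4/7

4/7


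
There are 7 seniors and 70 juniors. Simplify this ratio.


Find GCD(7, 70)
GCD = 7
Divide both by 7: 7/7 = 1, 70/7 = 10
Simplified ratio = 1:10

1:10


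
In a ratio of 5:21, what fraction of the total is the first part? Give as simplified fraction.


Total parts = 5 + 21 = 26
First part fraction = 5/26
Simplify: 5/26 = 5/26

5/26


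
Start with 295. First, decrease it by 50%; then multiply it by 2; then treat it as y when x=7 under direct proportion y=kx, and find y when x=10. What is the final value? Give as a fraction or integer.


Start with 295.
Step 1: Decrease by 50%: 295 * 50/100 = 295/2
Step 2: Multiply by 2: 295/2 * 2 = 295
Step 3: Direct prop: k = (295)/7; new y = k*10 = 295*10/7 = 2950/7
Final result = 2950/7

2950/7


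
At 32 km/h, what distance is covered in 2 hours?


Using distance = speed * time
Speed = 32 km/h
Time = 2 hours
Distance = 32 * 2
= 64 km

64


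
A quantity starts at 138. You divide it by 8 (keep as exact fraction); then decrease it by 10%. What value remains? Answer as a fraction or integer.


Start with 138.
Step 1: Divide by 8: 138 / 8 = 69/4
Step 2: Decrease by 10%: 69/4 * 90/100 = 621/40
Final result = 621/40

621/40


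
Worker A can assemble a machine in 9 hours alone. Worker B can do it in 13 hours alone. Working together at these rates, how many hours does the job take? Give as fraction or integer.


Rate of A = 1/9 job per hour
Rate of B = 1/13 job per hour
Combined rate = 1/9 + 1/13
Find common denominator: (13 + 9)/(9*13) = 22/117
Combined rate = 22/117 job per hour
Time together = 1 / (22/117) = 117/22 hours

117/22


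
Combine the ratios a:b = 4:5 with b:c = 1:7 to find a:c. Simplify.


Given a:b = 4:5 and b:c = 1:7
Make b consistent. Multiply first ratio by 1: a:b = 4:5
Multiply second ratio by 5: b:c = 5:35
Now b = 5 in both, so a:b:c = 4:5:35
Therefore a:c = 4:35
Simplify by GCD: a:c = 4:35

4:35


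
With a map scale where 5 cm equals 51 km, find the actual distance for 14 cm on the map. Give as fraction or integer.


Map scale: 5 cm = 51 km
Measured distance on map = 14 cm
Set up proportion: 14 * 51 / 5
= 714 / 5
= 714/5 km

714/5


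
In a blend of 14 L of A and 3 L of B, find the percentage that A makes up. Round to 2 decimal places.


Volume of A = 14 L
Volume of B = 3 L
Total volume = 14 + 3 = 17 L
Percentage of A = (14/17) * 100
= 82.35%

82.35


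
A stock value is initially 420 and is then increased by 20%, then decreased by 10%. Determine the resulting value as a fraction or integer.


Start: 420
Step 1: increase by 20% => multiply by 120/100
  420 * 120/100 = 504
Step 2: decrease by 10% => multiply by 90/100
  504 * 90/100 = 2268/5
Final value = 2268/5

2268/5


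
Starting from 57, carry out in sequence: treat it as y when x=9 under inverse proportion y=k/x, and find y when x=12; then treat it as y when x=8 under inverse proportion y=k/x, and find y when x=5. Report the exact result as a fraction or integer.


Start with 57.
Step 1: Inverse prop: k = (57)*9; new y = k/12 = 57*9/12 = 171/4
Step 2: Inverse prop: k = (171/4)*8; new y = k/5 = 171/4*8/5 = 342/5
Final result = 342/5

342/5


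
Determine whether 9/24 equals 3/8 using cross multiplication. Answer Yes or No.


Cross multiply to check 9/24 = 3/8
Left cross product: 9 * 8 = 72
Right cross product: 24 * 3 = 72
72 = 72
Equal, so proportions match => Yes

Yes


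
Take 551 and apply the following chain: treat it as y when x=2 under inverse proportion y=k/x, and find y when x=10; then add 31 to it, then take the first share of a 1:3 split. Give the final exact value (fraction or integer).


Start with 551.
Step 1: Inverse prop: k = (551)*2; new y = k/10 = 551*2/10 = 551/5
Step 2: Add 31: 551/5+31=706/5; split 1:3 first = 706/5*1/4 = 353/10
Final result = 353/10

353/10


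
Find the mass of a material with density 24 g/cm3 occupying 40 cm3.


Using mass = density * volume
Density = 24 g/cm3
Volume = 40 cm3
Mass = 24 * 40
= 960 g

960


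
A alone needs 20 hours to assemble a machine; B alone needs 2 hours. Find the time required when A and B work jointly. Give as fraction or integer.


Rate of A = 1/20 job per hour
Rate of B = 1/2 job per hour
Combined rate = 1/20 + 1/2
Find common denominator: (2 + 20)/(20*2) = 22/40
Combined rate = 11/20 job per hour
Time together = 1 / (11/20) = 20/11 hours

20/11
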